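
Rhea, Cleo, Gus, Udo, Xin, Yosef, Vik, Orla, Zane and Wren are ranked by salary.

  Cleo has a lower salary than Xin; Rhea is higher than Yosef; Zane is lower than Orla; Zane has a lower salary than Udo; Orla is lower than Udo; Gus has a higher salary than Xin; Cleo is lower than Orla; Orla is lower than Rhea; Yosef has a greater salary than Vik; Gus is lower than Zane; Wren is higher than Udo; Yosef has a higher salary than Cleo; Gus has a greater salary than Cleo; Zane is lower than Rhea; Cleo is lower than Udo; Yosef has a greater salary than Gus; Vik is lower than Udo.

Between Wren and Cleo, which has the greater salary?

Wren

Cleo < Xin < Gus < Zane < Orla < Udo < Wren, by transitivity through Xin, Gus, Zane, Orla, Udo.
So Cleo < Wren; Wren is the higher of the two.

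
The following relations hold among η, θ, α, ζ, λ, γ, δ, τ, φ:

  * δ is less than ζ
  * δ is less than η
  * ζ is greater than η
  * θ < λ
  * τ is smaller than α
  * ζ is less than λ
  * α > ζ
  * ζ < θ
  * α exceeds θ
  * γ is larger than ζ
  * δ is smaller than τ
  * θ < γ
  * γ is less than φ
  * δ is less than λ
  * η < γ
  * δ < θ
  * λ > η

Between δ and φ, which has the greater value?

φ

The relevant relations are δ < η; η < ζ; ζ < θ; θ < γ; γ < φ.
Chaining these gives δ < η < ζ < θ < γ < φ.
So δ < φ; φ is the larger of the two.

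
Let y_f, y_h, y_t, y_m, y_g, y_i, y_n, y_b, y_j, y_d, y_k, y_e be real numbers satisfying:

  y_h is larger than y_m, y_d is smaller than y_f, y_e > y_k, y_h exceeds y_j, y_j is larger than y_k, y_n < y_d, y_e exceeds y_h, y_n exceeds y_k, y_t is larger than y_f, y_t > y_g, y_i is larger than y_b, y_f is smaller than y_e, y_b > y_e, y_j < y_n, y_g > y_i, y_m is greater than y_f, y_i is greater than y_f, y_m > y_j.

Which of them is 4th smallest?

y_d

Piecing the relations together gives one ordering: y_k < y_j < y_n < y_d < y_f < y_m < y_h < y_e < y_b < y_i < y_g < y_t.
The 4th smallest is y_d.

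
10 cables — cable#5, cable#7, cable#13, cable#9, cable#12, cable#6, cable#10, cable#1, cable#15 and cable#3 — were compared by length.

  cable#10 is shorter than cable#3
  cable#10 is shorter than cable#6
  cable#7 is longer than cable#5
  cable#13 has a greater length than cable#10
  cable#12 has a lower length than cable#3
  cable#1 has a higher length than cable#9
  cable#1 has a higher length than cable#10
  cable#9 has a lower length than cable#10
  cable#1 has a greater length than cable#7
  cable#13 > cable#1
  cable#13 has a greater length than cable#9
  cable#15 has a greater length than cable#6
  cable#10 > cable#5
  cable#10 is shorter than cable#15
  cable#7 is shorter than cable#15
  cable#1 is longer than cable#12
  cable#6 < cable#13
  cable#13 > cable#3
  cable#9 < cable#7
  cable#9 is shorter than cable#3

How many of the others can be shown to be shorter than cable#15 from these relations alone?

5

The elements the relations force below cable#15 are cable#9, cable#5, cable#10, cable#7, cable#6 — no chain reaches any other.
That is 5.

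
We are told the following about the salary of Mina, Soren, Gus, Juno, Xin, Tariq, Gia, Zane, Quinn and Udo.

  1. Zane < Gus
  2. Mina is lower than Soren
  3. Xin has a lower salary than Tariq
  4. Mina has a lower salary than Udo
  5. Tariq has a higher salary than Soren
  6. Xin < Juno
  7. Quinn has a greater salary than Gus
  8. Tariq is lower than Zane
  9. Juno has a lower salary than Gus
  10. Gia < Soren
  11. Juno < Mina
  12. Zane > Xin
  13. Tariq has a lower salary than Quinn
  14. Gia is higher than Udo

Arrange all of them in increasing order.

The consecutive links are each given: Xin < Juno; Juno < Mina; Mina < Udo; Udo < Gia; Gia < Soren; Soren < Tariq; Tariq < Zane; Zane < Gus; Gus < Quinn.

Xin < Juno < Mina < Udo < Gia < Soren < Tariq < Zane < Gus < Quinn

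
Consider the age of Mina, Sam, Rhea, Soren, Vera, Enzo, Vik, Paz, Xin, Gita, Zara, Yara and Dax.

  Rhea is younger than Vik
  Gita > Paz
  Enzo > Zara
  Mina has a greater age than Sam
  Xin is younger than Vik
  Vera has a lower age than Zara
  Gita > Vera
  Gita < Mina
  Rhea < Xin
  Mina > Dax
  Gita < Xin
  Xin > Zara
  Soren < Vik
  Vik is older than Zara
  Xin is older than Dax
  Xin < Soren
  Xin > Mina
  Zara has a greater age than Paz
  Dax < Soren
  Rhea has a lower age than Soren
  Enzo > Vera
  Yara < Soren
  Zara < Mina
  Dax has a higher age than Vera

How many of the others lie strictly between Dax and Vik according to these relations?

Chaining upward from Dax reaches: Mina, Xin, Soren.
Chaining downward from Vik reaches: Rhea, Sam, Vera, Paz, Gita, Zara, Yara, Mina, Xin, Soren.
Strictly between Dax and Vik are those in both lists: Mina, Xin, Soren — 3 elements.

3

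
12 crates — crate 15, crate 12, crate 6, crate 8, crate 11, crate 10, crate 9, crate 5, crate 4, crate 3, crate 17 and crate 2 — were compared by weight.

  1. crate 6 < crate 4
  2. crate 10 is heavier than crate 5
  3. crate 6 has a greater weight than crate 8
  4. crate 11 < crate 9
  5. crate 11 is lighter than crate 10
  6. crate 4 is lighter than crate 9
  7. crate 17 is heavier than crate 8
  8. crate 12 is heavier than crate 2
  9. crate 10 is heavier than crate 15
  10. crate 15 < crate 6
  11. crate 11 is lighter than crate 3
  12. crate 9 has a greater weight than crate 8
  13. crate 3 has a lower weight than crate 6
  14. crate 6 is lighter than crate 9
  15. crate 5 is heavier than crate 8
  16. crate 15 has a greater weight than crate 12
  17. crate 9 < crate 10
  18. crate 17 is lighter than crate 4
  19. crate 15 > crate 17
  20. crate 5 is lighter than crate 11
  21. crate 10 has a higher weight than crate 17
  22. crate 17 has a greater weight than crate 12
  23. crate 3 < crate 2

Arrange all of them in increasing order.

Each adjacent pair is fixed by a given relation: crate 8 < crate 5; crate 5 < crate 11; crate 11 < crate 3; crate 3 < crate 2; crate 2 < crate 12; crate 12 < crate 17; crate 17 < crate 15; crate 15 < crate 6; crate 6 < crate 4; crate 4 < crate 9; crate 9 < crate 10. Chaining them end to end gives the full order.

crate 8 < crate 5 < crate 11 < crate 3 < crate 2 < crate 12 < crate 17 < crate 15 < crate 6 < crate 4 < crate 9 < crate 10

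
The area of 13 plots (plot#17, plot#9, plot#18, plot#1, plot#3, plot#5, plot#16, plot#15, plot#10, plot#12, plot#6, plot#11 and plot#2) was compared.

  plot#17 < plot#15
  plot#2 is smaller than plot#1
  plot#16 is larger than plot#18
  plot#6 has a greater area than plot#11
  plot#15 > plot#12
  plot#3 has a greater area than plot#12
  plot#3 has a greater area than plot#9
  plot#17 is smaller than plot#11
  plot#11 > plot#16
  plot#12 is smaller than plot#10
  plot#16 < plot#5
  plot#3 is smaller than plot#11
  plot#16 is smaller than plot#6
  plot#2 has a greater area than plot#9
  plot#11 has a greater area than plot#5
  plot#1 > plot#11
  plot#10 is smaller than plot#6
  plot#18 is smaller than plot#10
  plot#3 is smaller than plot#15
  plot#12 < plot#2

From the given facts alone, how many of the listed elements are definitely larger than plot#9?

Directly above plot#9: plot#3, plot#2.
One step further: plot#11, plot#15, plot#1 (5 so far).
One step further: plot#6 (6 so far).
Nothing else is reachable above plot#9; 6 in all.

6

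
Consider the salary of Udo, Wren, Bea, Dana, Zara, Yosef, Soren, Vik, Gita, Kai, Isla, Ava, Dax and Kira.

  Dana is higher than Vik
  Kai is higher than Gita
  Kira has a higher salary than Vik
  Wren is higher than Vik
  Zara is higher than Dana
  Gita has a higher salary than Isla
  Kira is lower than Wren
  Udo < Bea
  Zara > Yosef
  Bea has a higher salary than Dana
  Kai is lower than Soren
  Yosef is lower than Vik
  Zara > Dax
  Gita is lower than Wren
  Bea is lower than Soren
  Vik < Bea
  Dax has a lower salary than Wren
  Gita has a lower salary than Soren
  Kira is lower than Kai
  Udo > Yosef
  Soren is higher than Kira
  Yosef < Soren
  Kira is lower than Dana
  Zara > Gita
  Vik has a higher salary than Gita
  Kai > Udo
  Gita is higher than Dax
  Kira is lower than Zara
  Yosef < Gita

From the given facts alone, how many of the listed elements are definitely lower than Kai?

7

From Kai the given relations immediately reach Gita, Udo, Kira.
From those, Isla, Yosef, Dax, Vik — 7 in total.
No other element is forced below Kai by the given relations, so the count is 7.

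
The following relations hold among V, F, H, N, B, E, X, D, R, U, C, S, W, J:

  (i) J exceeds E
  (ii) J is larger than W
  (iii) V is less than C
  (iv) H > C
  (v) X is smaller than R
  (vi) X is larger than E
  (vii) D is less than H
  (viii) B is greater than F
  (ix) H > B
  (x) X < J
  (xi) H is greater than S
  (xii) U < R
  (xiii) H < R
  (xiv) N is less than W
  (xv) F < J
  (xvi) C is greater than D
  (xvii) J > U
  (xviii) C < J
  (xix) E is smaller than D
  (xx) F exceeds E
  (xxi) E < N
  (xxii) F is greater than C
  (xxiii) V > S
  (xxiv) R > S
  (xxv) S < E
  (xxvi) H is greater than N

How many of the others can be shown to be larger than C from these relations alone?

From C the given relations immediately reach F, H, J.
From those, B, R — 5 in total.
Nothing else is reachable above C; 5 in all.

5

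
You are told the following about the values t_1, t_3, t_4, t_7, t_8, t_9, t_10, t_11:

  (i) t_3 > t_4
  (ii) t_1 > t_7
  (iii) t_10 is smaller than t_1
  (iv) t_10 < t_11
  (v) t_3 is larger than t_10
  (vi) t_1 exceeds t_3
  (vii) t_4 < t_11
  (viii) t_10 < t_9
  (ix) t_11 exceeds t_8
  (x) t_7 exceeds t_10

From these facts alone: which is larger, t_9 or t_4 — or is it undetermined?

undetermined

Following every chain through t_4: above t_4 we get t_3, t_1, t_11.
t_9 is not reached, and no chain runs the other way from t_9 to t_4.
So the given relations leave the order of t_4 and t_9 undetermined.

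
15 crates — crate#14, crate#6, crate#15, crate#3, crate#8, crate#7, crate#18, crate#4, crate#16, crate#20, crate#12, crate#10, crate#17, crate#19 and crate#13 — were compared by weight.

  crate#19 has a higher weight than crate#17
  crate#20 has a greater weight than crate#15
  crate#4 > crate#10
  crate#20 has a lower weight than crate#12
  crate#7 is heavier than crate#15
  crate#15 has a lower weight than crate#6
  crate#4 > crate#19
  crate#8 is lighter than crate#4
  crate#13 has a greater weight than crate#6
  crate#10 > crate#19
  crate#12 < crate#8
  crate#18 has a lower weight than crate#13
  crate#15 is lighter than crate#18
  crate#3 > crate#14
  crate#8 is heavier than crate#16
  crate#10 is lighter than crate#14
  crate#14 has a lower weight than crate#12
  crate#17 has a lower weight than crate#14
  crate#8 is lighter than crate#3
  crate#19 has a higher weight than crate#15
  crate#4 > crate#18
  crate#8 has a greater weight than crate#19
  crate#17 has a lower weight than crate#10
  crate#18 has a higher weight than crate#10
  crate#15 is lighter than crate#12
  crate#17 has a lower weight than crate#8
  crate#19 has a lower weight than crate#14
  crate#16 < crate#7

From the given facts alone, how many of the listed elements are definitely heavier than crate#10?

7

The elements the relations force above crate#10 are crate#14, crate#18, crate#12, crate#13, crate#8, crate#3, crate#4 — no chain reaches any other.
That is 7.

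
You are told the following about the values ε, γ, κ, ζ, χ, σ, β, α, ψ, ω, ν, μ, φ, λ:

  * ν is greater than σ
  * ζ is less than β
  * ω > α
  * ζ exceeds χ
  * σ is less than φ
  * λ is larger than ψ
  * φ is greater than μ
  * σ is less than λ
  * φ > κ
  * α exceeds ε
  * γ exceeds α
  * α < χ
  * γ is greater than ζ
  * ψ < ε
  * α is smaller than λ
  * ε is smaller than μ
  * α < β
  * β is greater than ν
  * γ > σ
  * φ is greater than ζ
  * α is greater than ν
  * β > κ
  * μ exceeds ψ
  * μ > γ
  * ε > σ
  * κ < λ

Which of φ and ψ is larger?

φ

ψ < ε < α < χ < ζ < γ < μ < φ, by transitivity through ε, α, χ, ζ, γ, μ.
So ψ < φ; φ is the larger of the two.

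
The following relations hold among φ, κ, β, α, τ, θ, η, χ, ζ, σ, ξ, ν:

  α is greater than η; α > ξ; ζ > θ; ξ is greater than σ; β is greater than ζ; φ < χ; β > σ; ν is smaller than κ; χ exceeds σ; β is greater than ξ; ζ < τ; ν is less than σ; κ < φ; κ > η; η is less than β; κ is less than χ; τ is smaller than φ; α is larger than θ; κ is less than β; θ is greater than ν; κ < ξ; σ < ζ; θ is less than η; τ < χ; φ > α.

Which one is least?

Chaining upward from ν: directly above it, θ, κ, σ; then η, ξ, ζ, α, φ, β, χ; then τ.
That covers every other element, and nothing is given below ν, so ν is the least.

ν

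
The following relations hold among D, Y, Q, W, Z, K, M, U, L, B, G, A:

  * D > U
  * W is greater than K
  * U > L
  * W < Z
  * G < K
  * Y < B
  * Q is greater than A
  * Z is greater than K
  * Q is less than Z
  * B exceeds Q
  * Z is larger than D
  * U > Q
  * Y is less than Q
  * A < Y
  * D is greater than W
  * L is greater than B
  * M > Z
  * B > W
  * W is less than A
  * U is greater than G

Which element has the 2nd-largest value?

Chaining the given pairs: G < K < W < A < Y < Q < B < L < U < D < Z < M.
The 2nd largest is Z.

Z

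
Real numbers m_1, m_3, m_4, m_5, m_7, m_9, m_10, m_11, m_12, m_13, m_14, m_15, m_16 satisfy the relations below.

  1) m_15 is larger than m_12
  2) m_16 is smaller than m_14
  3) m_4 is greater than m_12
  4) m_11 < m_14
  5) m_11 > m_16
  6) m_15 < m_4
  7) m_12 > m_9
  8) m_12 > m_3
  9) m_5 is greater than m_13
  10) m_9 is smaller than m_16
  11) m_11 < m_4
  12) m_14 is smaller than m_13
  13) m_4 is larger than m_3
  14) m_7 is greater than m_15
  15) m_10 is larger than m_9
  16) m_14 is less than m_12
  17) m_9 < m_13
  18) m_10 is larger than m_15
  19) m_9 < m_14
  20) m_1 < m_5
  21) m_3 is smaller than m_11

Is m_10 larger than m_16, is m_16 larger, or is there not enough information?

m_16 < m_14 and m_14 < m_12 give m_16 < m_12.
With m_12 < m_15: m_16 < m_14 < m_12 < m_15.
Then m_15 < m_10 extends the chain to m_10.
So m_10 is larger.

m_10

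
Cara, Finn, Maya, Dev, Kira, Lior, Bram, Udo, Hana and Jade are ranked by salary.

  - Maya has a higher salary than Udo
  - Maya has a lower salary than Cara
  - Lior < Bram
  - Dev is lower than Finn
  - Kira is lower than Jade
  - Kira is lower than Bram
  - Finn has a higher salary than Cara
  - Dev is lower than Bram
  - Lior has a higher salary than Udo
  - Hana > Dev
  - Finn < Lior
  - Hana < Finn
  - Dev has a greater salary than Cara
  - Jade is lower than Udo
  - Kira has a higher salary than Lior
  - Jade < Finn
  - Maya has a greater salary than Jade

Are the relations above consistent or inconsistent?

inconsistent

We have Lior < Kira stated directly, yet also Kira < Jade < Udo < Maya < Cara < Dev < Hana < Finn < Lior by chaining the others — so Kira < Lior. Contradiction.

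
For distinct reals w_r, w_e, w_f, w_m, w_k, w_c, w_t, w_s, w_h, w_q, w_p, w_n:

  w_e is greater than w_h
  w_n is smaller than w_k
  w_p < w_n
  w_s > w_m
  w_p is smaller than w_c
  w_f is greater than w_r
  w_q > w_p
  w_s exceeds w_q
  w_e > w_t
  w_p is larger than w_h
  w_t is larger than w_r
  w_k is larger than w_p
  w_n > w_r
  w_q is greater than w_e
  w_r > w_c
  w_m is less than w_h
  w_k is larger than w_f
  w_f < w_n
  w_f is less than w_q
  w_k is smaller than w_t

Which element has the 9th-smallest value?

Chaining the given pairs: w_m < w_h < w_p < w_c < w_r < w_f < w_n < w_k < w_t < w_e < w_q < w_s.
Counting 9 from the smallest end gives w_t.

w_t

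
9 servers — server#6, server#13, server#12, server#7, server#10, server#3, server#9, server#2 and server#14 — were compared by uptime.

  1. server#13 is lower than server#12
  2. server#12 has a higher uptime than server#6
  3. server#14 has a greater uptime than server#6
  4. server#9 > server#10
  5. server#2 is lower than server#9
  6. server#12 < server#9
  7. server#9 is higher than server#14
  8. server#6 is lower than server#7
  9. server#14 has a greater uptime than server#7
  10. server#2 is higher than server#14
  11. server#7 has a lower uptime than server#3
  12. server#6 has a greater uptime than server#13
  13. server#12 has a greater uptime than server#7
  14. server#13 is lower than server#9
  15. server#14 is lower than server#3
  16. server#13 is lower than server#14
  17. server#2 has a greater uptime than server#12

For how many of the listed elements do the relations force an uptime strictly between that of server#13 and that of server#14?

The relations place server#13 below server#14. An element lies strictly between them when it is forced above server#13 and also forced below server#14.
Above server#13: {server#6, server#7, server#12, server#3, server#2, server#9}. Below server#14: {server#6, server#7}.
Intersection: {server#6, server#7} — 2.

2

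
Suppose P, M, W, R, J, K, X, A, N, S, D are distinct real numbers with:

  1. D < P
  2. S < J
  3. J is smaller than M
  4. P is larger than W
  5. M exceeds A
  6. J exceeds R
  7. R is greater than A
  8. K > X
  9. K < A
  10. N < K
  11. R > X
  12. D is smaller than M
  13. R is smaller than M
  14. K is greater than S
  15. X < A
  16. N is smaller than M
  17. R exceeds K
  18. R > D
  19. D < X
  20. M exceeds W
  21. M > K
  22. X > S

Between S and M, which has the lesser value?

S

The relevant relations are S < X; X < K; K < A; A < R; R < J; J < M.
Together: S < X < K < A < R < J < M.
So S < M; S is the smaller of the two.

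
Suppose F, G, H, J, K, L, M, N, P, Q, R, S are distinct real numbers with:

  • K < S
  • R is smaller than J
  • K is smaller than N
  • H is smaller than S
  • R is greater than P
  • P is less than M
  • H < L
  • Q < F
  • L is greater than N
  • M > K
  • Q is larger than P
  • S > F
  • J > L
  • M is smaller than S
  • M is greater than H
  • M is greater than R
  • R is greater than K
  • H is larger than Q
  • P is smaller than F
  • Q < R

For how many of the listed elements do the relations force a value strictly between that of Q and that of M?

The relations place Q below M. An element lies strictly between them when it is forced above Q and also forced below M.
Above Q: {H, L, R, F, J, S}. Below M: {P, K, H, R}.
Intersection: {H, R} — 2.

2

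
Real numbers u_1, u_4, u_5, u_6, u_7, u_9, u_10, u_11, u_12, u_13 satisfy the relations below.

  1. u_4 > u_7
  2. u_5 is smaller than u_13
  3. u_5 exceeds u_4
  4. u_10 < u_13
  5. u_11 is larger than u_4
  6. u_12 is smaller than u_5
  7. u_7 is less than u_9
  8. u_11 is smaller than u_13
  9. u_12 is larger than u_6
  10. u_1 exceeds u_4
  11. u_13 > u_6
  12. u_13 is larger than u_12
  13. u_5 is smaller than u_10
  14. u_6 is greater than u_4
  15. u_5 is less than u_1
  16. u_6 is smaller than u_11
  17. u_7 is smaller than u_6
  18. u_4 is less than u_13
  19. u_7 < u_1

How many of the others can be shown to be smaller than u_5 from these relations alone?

Directly below u_5: u_4, u_12.
One step further: u_7, u_6 (4 so far).
No other element is forced below u_5 by the given relations, so the count is 4.

4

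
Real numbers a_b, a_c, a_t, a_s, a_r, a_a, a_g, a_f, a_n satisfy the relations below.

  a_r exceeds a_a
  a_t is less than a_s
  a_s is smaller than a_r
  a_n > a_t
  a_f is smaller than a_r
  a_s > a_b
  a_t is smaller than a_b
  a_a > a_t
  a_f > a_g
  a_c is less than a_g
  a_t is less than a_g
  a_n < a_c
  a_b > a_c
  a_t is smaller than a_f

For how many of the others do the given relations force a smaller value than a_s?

From a_s the given relations immediately reach a_t, a_b.
From those, a_c — 3 in total.
From those, a_n — 4 in total.
No other element is forced below a_s by the given relations, so the count is 4.

4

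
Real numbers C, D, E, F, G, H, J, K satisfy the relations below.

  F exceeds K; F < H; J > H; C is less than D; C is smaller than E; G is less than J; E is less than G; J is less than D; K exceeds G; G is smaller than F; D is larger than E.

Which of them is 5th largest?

The consecutive relations fix a unique order: C < E < G < K < F < H < J < D.
The 5th largest is K.

K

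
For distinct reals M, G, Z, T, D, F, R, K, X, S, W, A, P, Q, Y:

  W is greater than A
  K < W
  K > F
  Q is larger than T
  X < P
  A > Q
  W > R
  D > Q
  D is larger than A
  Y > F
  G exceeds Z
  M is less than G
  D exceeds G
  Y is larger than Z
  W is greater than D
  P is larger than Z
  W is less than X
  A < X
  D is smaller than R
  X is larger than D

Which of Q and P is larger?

P

Following the relations from Q: Q < A < D < W < X < P.
So Q < P; P is the larger of the two.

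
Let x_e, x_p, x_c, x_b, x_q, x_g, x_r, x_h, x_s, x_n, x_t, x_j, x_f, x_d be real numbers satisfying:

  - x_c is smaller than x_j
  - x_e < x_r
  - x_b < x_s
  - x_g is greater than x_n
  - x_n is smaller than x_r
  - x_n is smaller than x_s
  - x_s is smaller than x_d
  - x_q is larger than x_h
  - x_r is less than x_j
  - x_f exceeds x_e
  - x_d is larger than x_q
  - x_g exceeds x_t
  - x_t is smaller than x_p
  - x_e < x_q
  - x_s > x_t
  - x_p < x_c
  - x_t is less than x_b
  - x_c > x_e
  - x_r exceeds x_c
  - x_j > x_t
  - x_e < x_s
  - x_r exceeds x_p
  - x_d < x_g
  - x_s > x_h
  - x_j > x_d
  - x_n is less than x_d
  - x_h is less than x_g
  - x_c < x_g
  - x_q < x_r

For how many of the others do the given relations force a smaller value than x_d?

7

The elements the relations force below x_d are x_t, x_h, x_n, x_b, x_e, x_s, x_q — no chain reaches any other.
That is 7.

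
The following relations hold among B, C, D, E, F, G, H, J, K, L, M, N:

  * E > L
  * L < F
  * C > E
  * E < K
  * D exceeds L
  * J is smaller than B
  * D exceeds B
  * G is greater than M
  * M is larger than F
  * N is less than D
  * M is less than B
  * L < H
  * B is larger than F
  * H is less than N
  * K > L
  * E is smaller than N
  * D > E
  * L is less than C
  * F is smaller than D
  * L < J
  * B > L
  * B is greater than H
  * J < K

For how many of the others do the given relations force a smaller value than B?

5

Directly below B: L, F, J, H, M.
Nothing else is reachable below B; 5 in all.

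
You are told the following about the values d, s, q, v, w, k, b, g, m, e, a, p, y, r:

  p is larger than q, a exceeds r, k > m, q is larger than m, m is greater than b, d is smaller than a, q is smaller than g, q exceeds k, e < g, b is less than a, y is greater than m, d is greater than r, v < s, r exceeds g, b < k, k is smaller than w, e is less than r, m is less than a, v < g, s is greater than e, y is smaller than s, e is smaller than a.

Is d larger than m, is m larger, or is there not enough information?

m < k and k < q give m < q.
With q < g: m < k < q < g.
With g < r: m < k < q < g < r.
With r < d: m < k < q < g < r < d.
So d is larger.

d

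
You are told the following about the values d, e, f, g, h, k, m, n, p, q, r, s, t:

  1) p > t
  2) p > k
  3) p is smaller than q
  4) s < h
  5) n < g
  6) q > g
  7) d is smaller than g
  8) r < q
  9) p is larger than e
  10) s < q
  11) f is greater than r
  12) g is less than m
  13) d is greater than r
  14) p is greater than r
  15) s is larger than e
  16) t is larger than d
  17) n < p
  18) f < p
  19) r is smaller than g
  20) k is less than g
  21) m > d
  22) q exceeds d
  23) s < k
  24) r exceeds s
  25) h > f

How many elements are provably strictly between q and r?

Chaining upward from r reaches: f, d, t, h, g, m, p.
Chaining downward from q reaches: e, n, s, f, d, t, k, g, p.
Strictly between r and q are those in both lists: f, d, t, g, p — 5 elements.

5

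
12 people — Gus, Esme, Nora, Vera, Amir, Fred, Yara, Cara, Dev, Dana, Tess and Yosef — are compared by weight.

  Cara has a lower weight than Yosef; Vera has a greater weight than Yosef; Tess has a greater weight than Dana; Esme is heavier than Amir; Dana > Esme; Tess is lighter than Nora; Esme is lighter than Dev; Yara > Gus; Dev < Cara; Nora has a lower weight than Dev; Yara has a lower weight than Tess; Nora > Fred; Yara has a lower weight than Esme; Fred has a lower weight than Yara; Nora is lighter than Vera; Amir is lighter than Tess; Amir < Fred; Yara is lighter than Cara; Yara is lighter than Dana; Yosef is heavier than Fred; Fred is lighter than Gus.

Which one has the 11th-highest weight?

Fred

Chaining the given pairs: Amir < Fred < Gus < Yara < Esme < Dana < Tess < Nora < Dev < Cara < Yosef < Vera.
Counting 11 from the largest end gives Fred.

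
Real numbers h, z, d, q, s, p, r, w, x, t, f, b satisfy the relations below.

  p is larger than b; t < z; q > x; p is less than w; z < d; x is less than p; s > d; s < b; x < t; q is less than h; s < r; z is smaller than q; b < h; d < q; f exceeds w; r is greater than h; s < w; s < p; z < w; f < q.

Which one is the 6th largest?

p

Piecing the relations together gives one ordering: x < t < z < d < s < b < p < w < f < q < h < r.
Counting 6 from the largest end gives p.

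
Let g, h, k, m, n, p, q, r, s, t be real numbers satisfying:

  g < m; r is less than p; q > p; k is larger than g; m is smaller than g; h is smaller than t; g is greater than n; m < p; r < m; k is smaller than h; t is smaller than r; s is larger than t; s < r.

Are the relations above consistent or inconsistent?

inconsistent

Chaining the given relations yields g < k < h < t < s < r < m, so g < m. But one relation states m < g. These cannot both hold.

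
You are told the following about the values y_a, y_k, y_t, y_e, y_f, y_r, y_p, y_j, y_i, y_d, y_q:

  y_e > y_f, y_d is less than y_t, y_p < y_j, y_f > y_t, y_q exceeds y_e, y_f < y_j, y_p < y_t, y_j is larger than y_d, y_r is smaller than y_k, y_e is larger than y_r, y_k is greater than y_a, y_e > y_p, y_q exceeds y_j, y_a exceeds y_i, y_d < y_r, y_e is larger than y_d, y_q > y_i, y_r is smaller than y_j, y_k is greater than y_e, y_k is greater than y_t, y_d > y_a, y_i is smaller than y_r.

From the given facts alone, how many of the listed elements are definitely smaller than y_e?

7

The elements the relations force below y_e are y_i, y_a, y_d, y_p, y_r, y_t, y_f — no chain reaches any other.
That is 7.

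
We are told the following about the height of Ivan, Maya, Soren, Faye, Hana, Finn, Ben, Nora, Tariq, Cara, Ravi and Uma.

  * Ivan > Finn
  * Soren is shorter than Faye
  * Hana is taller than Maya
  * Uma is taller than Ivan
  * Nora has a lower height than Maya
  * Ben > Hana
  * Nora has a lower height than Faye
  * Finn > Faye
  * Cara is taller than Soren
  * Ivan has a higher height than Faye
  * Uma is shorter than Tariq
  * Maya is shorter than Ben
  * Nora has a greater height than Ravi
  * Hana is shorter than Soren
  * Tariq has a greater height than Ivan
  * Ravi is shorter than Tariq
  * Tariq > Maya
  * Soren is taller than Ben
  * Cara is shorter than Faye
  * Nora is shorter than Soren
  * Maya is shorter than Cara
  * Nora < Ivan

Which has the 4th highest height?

Finn

Chaining the given pairs: Ravi < Nora < Maya < Hana < Ben < Soren < Cara < Faye < Finn < Ivan < Uma < Tariq.
Counting 4 from the largest end gives Finn.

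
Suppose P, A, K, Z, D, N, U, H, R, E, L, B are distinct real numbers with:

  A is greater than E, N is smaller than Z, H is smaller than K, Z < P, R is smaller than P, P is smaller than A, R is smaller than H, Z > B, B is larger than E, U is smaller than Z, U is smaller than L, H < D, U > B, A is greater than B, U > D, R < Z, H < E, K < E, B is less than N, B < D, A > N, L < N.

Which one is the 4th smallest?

E

The consecutive relations fix a unique order: R < H < K < E < B < D < U < L < N < Z < P < A.
The 4th smallest is E.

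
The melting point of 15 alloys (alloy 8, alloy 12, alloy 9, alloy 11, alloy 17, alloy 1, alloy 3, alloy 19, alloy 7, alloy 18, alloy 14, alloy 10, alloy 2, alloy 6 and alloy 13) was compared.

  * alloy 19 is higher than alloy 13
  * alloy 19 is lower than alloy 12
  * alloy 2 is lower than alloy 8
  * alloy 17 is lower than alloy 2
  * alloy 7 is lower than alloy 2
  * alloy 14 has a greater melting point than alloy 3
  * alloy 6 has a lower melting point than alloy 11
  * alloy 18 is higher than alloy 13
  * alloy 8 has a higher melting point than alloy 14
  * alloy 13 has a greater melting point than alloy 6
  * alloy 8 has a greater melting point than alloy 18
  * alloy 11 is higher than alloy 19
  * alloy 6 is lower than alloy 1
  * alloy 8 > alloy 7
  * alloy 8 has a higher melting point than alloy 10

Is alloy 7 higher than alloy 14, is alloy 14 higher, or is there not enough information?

Following every chain through alloy 7: above alloy 7 we get alloy 2, alloy 8.
alloy 14 is not reached, and no chain runs the other way from alloy 14 to alloy 7.
So the given relations leave the order of alloy 7 and alloy 14 undetermined.

undetermined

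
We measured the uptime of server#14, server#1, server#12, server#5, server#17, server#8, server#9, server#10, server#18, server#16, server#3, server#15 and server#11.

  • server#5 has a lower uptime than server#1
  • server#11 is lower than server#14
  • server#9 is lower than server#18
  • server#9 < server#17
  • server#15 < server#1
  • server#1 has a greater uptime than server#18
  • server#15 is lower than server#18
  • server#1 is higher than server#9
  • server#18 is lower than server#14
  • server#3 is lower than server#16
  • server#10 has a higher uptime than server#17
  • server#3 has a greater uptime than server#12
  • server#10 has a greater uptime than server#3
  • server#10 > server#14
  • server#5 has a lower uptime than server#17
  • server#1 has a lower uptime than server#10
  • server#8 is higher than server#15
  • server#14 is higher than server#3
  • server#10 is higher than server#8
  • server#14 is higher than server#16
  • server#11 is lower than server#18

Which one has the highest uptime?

server#10

Chaining downward from server#10: directly below it, server#8, server#3, server#17, server#14, server#1; then server#15, server#11, server#12, server#9, server#5, server#18, server#16.
That covers every other element, and nothing is given above server#10, so server#10 is the highest uptime.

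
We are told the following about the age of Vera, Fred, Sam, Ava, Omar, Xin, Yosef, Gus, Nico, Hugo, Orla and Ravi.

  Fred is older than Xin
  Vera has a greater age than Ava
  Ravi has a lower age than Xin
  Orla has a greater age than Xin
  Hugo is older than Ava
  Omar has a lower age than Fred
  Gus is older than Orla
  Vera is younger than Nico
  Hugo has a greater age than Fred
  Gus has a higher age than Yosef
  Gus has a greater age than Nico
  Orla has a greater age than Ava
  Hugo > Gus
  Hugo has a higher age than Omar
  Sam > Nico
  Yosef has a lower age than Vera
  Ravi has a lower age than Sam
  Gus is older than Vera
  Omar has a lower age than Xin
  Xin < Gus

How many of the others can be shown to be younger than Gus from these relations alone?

From Gus the given relations immediately reach Yosef, Vera, Nico, Xin, Orla.
From those, Ava, Omar, Ravi — 8 in total.
No other element is forced below Gus by the given relations, so the count is 8.

8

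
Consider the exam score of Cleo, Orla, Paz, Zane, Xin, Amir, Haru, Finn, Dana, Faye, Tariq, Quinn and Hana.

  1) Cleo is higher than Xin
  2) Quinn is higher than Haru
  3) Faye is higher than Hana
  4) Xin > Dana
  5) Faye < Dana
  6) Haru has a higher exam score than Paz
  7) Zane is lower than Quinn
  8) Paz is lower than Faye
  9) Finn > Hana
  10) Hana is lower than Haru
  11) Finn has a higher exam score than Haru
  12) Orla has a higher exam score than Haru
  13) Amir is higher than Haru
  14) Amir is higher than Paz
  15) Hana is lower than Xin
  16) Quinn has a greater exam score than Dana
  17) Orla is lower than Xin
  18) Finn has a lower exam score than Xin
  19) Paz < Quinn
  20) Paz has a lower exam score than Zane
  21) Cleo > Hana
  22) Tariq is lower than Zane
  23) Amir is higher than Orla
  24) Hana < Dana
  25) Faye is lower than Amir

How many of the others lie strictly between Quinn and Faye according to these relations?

1

Chaining upward from Faye reaches: Dana, Xin, Cleo, Amir.
Chaining downward from Quinn reaches: Paz, Hana, Tariq, Haru, Dana, Zane.
Strictly between Faye and Quinn are those in both lists: Dana — 1 element.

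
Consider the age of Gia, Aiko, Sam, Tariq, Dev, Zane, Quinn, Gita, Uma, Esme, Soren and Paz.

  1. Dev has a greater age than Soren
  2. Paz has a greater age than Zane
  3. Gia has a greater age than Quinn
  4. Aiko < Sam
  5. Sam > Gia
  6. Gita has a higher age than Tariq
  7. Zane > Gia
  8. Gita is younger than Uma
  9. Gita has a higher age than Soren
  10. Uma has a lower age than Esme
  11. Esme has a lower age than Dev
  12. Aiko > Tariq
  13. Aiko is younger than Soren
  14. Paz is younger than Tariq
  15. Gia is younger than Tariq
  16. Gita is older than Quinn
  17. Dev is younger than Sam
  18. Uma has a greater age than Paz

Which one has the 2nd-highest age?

Dev

Piecing the relations together gives one ordering: Quinn < Gia < Zane < Paz < Tariq < Aiko < Soren < Gita < Uma < Esme < Dev < Sam.
The 2nd largest is Dev.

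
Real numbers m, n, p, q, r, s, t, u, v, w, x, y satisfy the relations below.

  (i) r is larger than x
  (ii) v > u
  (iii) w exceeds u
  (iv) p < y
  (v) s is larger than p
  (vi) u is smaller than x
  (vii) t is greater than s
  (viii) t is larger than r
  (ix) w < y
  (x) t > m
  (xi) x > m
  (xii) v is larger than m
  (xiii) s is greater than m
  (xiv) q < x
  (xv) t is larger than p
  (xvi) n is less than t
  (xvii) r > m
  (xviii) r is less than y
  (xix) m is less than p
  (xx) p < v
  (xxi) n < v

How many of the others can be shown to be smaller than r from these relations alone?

The elements the relations force below r are m, q, u, x — no chain reaches any other.
That is 4.

4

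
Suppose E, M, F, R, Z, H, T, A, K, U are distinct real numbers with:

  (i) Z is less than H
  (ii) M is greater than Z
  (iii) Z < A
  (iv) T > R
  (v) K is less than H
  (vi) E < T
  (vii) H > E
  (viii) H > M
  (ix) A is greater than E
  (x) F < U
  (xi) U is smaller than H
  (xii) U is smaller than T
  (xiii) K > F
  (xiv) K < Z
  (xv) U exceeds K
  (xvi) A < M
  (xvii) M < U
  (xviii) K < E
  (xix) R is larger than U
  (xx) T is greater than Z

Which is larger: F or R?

R

Following the relations from F: F < K < E < A < M < U < R.
So F < R; R is the larger of the two.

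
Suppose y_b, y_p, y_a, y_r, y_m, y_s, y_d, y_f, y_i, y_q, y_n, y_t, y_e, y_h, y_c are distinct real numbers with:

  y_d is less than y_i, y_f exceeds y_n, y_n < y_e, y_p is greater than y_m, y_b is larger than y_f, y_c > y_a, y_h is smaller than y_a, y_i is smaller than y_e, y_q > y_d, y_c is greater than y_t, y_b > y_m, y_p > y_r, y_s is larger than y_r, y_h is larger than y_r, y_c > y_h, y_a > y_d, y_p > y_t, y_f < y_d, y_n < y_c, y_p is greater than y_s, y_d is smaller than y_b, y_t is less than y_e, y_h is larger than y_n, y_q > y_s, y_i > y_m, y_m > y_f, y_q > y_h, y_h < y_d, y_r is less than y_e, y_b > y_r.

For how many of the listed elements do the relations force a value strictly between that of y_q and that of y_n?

3

The relations place y_n below y_q. An element lies strictly between them when it is forced above y_n and also forced below y_q.
Above y_n: {y_f, y_m, y_h, y_p, y_d, y_a, y_c, y_b, y_i, y_e}. Below y_q: {y_f, y_r, y_s, y_h, y_d}.
Intersection: {y_f, y_h, y_d} — 3.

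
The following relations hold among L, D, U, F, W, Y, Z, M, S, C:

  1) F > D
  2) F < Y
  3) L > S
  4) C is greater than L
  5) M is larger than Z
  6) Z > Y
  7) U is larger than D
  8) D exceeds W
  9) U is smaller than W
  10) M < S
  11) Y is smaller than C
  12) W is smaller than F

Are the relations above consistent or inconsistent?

Chaining the given relations yields D < U < W, so D < W. But one relation states W < D. These cannot both hold.

inconsistent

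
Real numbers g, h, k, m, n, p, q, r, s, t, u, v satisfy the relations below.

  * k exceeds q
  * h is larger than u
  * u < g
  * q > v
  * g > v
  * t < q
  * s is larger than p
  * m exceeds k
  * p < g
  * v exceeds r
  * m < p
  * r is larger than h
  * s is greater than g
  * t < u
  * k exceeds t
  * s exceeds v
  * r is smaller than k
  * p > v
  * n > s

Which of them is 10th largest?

Chaining the given pairs: t < u < h < r < v < q < k < m < p < g < s < n.
The 10th largest is h.

h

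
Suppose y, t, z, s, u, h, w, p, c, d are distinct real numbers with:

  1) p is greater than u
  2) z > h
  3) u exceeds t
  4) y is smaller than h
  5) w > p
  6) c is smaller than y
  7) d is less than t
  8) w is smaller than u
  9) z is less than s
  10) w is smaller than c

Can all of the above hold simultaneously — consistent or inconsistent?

inconsistent

Chaining the given relations yields u < p < w, so u < w. But one relation states w < u. These cannot both hold.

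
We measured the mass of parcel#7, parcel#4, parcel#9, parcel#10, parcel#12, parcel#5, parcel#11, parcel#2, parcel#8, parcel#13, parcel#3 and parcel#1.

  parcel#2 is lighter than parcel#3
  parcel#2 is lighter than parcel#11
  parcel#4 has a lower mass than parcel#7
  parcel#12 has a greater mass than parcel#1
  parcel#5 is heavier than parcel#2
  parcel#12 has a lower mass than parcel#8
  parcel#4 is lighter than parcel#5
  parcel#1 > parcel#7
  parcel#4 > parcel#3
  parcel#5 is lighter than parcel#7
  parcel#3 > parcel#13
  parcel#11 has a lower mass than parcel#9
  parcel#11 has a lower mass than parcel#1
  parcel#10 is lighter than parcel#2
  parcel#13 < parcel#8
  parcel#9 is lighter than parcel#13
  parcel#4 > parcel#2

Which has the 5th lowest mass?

parcel#13

Piecing the relations together gives one ordering: parcel#10 < parcel#2 < parcel#11 < parcel#9 < parcel#13 < parcel#3 < parcel#4 < parcel#5 < parcel#7 < parcel#1 < parcel#12 < parcel#8.
The 5th smallest is parcel#13.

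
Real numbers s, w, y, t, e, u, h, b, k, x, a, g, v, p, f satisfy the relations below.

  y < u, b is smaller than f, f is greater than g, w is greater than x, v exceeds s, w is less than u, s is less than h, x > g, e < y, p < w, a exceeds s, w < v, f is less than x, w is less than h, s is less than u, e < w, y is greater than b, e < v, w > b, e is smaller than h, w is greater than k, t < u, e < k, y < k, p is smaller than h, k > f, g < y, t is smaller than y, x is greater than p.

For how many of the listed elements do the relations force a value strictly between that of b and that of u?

5

The relations place b below u. An element lies strictly between them when it is forced above b and also forced below u.
Above b: {f, y, k, x, w, v, h}. Below u: {g, t, f, e, y, s, p, k, x, w}.
Intersection: {f, y, k, x, w} — 5.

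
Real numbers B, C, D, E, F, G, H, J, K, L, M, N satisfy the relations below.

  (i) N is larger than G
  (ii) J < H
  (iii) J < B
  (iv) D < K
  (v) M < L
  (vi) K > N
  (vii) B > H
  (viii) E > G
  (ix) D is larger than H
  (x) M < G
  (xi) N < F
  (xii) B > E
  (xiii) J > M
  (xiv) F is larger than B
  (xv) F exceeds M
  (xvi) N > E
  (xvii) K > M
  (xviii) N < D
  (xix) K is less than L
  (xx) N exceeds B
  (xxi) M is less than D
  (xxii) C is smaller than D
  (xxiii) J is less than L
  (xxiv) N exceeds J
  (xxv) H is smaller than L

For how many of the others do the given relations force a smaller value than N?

6

The elements the relations force below N are M, G, E, J, H, B — no chain reaches any other.
That is 6.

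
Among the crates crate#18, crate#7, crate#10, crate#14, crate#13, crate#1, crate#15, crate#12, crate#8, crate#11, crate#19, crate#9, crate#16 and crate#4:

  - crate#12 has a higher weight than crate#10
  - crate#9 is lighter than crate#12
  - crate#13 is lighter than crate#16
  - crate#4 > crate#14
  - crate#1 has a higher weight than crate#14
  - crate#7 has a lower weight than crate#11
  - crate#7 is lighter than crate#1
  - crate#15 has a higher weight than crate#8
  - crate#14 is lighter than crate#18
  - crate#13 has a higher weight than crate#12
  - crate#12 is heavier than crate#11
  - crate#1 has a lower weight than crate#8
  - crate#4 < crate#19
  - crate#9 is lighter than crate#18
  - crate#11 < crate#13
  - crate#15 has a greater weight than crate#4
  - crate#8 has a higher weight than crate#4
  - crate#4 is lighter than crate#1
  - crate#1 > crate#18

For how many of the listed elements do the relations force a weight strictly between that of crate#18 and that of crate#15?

The relations place crate#18 below crate#15. An element lies strictly between them when it is forced above crate#18 and also forced below crate#15.
Above crate#18: {crate#1, crate#8}. Below crate#15: {crate#14, crate#9, crate#4, crate#7, crate#1, crate#8}.
Intersection: {crate#1, crate#8} — 2.

2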